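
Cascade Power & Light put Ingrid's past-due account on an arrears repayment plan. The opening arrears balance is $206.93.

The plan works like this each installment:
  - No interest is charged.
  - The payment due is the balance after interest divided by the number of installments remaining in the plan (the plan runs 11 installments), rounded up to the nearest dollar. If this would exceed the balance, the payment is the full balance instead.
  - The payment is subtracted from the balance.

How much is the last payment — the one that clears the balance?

Installment 1: $206.93 − $19.00 → $187.93
Installment 2: $187.93 − $19.00 → $168.93
Installment 3: $168.93 − $19.00 → $149.93
Installment 4: $149.93 − $19.00 → $130.93
Installment 5: $130.93 − $19.00 → $111.93
Installment 6: $111.93 − $19.00 → $92.93
Installment 7: $92.93 − $19.00 → $73.93
Installment 8: $73.93 − $19.00 → $54.93
Installment 9: $54.93 − $19.00 → $35.93
Installment 10: $35.93 − $18.00 → $17.93
Installment 11: $17.93 − $17.93 → $0.00

$17.93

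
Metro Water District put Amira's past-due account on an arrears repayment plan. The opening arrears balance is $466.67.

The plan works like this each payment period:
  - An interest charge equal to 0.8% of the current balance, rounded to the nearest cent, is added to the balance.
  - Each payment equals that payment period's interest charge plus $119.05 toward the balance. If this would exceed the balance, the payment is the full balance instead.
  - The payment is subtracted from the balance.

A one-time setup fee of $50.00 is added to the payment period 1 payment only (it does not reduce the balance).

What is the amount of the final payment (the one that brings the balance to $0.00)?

Payment period 1: opening $466.67; interest $3.73 → $470.40; payment $122.78 (+ $50.00 fee); balance $347.62
Payment period 2: opening $347.62; interest $2.78 → $350.40; payment $121.83; balance $228.57
Payment period 3: opening $228.57; interest $1.83 → $230.40; payment $120.88; balance $109.52
Payment period 4: opening $109.52; interest $0.88 → $110.40; payment $110.40; balance $0.00

$110.40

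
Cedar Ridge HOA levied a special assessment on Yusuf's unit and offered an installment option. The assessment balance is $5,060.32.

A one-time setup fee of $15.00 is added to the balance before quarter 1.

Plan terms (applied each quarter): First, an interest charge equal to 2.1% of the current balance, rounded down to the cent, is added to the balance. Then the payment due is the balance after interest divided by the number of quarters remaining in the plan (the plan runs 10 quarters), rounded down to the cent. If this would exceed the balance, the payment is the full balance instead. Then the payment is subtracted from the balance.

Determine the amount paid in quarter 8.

$599.33

Quarter 1: $5,075.32 +$106.58 interest = $5,181.90; pay $518.19 → $4,663.71
Quarter 2: $4,663.71 +$97.93 interest = $4,761.64; pay $529.07 → $4,232.57
Quarter 3: $4,232.57 +$88.88 interest = $4,321.45; pay $540.18 → $3,781.27
Quarter 4: $3,781.27 +$79.40 interest = $3,860.67; pay $551.52 → $3,309.15
Quarter 5: $3,309.15 +$69.49 interest = $3,378.64; pay $563.10 → $2,815.54
Quarter 6: $2,815.54 +$59.12 interest = $2,874.66; pay $574.93 → $2,299.73
Quarter 7: $2,299.73 +$48.29 interest = $2,348.02; pay $587.00 → $1,761.02
Quarter 8: $1,761.02 +$36.98 interest = $1,798.00; pay $599.33 → $1,198.67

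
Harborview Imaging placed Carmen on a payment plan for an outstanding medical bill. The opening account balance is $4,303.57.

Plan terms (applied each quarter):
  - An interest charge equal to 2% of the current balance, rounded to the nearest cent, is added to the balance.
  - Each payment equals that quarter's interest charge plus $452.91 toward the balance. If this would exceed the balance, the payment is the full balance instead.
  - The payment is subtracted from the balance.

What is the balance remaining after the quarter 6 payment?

$1,586.11

# | Opening | Interest | Payment | End bal
1 | $4,303.57 | $86.07 | $538.98 | $3,850.66
2 | $3,850.66 | $77.01 | $529.92 | $3,397.75
3 | $3,397.75 | $67.96 | $520.87 | $2,944.84
4 | $2,944.84 | $58.90 | $511.81 | $2,491.93
5 | $2,491.93 | $49.84 | $502.75 | $2,039.02
6 | $2,039.02 | $40.78 | $493.69 | $1,586.11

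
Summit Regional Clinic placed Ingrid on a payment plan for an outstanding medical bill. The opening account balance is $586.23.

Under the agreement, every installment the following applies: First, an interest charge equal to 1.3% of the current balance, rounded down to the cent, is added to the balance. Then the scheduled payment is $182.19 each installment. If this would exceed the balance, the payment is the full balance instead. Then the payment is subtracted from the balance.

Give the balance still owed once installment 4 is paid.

Installment 1: opening $586.23; interest $7.62 → $593.85; payment $182.19; balance $411.66
Installment 2: opening $411.66; interest $5.35 → $417.01; payment $182.19; balance $234.82
Installment 3: opening $234.82; interest $3.05 → $237.87; payment $182.19; balance $55.68
Installment 4: opening $55.68; interest $0.72 → $56.40; payment $56.40; balance $0.00

$0.00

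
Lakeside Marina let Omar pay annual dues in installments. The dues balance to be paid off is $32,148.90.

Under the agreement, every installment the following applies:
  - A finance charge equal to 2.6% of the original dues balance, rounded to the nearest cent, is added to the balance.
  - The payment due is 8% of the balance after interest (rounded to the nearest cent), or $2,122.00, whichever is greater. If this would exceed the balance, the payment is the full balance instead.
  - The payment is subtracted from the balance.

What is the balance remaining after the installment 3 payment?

$27,161.33

# | Opening | Interest | Payment | End bal
1 | $32,148.90 | $835.87 | $2,638.78 | $30,345.99
2 | $30,345.99 | $835.87 | $2,494.55 | $28,687.31
3 | $28,687.31 | $835.87 | $2,361.85 | $27,161.33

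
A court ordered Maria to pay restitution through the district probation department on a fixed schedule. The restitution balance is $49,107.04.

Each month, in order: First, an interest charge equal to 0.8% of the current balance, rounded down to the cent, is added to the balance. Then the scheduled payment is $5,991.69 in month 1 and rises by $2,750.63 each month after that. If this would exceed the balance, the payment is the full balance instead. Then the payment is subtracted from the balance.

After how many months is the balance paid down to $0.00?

Month 1: $49,107.04 +$392.85 interest = $49,499.89; pay $5,991.69 → $43,508.20
Month 2: $43,508.20 +$348.06 interest = $43,856.26; pay $8,742.32 → $35,113.94
Month 3: $35,113.94 +$280.91 interest = $35,394.85; pay $11,492.95 → $23,901.90
Month 4: $23,901.90 +$191.21 interest = $24,093.11; pay $14,243.58 → $9,849.53
Month 5: $9,849.53 +$78.79 interest = $9,928.32; pay $9,928.32 → $0.00
Balance reaches $0.00 in month 5.

5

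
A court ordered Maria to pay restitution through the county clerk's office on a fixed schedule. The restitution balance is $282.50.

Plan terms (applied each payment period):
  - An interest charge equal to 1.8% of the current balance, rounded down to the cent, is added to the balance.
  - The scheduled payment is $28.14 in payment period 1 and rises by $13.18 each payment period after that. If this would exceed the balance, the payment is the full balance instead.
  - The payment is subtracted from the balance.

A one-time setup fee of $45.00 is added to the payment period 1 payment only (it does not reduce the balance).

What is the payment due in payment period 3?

$54.50

Payment period 1: $282.50 +$5.08 interest = $287.58; pay $28.14 (+ $45.00 fee) → $259.44
Payment period 2: $259.44 +$4.66 interest = $264.10; pay $41.32 → $222.78
Payment period 3: $222.78 +$4.01 interest = $226.79; pay $54.50 → $172.29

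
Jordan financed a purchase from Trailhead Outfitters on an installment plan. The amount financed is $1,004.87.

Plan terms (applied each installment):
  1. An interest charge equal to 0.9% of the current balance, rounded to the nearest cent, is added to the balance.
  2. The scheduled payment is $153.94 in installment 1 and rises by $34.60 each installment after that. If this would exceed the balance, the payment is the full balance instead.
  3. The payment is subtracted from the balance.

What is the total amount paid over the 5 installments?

# | Opening | Interest | Payment | End bal
1 | $1,004.87 | $9.04 | $153.94 | $859.97
2 | $859.97 | $7.74 | $188.54 | $679.17
3 | $679.17 | $6.11 | $223.14 | $462.14
4 | $462.14 | $4.16 | $257.74 | $208.56
5 | $208.56 | $1.88 | $210.44 | $0.00
Total paid: $1,033.80

$1,033.80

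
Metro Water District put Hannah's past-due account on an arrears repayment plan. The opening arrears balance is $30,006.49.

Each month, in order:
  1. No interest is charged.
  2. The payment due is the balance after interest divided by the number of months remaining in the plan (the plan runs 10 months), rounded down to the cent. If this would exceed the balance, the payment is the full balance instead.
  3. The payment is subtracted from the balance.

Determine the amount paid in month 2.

$3,000.65

Month 1: opening $30,006.49; payment $3,000.64; balance $27,005.85
Month 2: opening $27,005.85; payment $3,000.65; balance $24,005.20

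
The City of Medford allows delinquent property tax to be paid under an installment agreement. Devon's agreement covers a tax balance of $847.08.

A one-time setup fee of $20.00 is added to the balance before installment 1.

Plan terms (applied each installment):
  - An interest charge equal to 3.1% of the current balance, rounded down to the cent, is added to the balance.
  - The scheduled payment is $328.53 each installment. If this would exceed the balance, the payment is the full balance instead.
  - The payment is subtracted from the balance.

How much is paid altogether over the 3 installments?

$919.35

Installment 1: opening $867.08; interest $26.87 → $893.95; payment $328.53; balance $565.42
Installment 2: opening $565.42; interest $17.52 → $582.94; payment $328.53; balance $254.41
Installment 3: opening $254.41; interest $7.88 → $262.29; payment $262.29; balance $0.00
Total paid: $919.35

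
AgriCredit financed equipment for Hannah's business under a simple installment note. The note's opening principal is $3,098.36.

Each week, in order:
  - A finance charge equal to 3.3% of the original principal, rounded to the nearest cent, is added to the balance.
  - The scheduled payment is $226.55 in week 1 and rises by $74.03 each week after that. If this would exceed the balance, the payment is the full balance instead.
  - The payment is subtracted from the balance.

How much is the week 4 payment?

$448.64

Week 1: $3,098.36 +$102.25 interest = $3,200.61; pay $226.55 → $2,974.06
Week 2: $2,974.06 +$102.25 interest = $3,076.31; pay $300.58 → $2,775.73
Week 3: $2,775.73 +$102.25 interest = $2,877.98; pay $374.61 → $2,503.37
Week 4: $2,503.37 +$102.25 interest = $2,605.62; pay $448.64 → $2,156.98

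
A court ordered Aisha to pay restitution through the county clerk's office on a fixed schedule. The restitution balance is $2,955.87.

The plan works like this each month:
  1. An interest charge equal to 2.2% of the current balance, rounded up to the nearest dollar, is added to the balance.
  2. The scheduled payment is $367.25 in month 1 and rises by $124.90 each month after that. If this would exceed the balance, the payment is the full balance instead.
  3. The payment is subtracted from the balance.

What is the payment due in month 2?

# | Opening | Interest | Payment | End bal
1 | $2,955.87 | $66.00 | $367.25 | $2,654.62
2 | $2,654.62 | $59.00 | $492.15 | $2,221.47

$492.15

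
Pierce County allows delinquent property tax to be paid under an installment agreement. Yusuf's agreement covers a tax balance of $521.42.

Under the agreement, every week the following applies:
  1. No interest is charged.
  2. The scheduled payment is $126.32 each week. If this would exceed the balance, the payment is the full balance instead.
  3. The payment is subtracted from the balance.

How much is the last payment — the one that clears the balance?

$16.14

# | Opening | Payment | End bal
1 | $521.42 | $126.32 | $395.10
2 | $395.10 | $126.32 | $268.78
3 | $268.78 | $126.32 | $142.46
4 | $142.46 | $126.32 | $16.14
5 | $16.14 | $16.14 | $0.00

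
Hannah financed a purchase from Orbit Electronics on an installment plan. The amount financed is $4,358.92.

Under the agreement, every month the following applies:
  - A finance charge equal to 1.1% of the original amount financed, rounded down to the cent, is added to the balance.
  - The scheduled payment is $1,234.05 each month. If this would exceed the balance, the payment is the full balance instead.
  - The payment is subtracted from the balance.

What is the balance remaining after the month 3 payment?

Month 1: opening $4,358.92; interest $47.94 → $4,406.86; payment $1,234.05; balance $3,172.81
Month 2: opening $3,172.81; interest $47.94 → $3,220.75; payment $1,234.05; balance $1,986.70
Month 3: opening $1,986.70; interest $47.94 → $2,034.64; payment $1,234.05; balance $800.59

$800.59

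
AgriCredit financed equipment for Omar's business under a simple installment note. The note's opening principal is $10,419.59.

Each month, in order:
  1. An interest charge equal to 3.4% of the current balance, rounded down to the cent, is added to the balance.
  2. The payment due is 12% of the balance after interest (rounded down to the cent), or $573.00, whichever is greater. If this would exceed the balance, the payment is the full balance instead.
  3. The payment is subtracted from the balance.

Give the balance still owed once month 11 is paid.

Month 1: $10,419.59 +$354.26 interest = $10,773.85; pay $1,292.86 → $9,480.99
Month 2: $9,480.99 +$322.35 interest = $9,803.34; pay $1,176.40 → $8,626.94
Month 3: $8,626.94 +$293.31 interest = $8,920.25; pay $1,070.43 → $7,849.82
Month 4: $7,849.82 +$266.89 interest = $8,116.71; pay $974.00 → $7,142.71
Month 5: $7,142.71 +$242.85 interest = $7,385.56; pay $886.26 → $6,499.30
Month 6: $6,499.30 +$220.97 interest = $6,720.27; pay $806.43 → $5,913.84
Month 7: $5,913.84 +$201.07 interest = $6,114.91; pay $733.78 → $5,381.13
Month 8: $5,381.13 +$182.95 interest = $5,564.08; pay $667.68 → $4,896.40
Month 9: $4,896.40 +$166.47 interest = $5,062.87; pay $607.54 → $4,455.33
Month 10: $4,455.33 +$151.48 interest = $4,606.81; pay $573.00 → $4,033.81
Month 11: $4,033.81 +$137.14 interest = $4,170.95; pay $573.00 → $3,597.95

$3,597.95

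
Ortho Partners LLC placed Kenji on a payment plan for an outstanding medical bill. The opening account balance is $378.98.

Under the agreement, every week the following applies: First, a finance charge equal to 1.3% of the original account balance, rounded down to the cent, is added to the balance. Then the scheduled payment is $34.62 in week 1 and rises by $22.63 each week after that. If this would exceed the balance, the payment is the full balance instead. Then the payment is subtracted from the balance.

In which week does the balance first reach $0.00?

6

Week 1: opening $378.98; interest $4.92 → $383.90; payment $34.62; balance $349.28
Week 2: opening $349.28; interest $4.92 → $354.20; payment $57.25; balance $296.95
Week 3: opening $296.95; interest $4.92 → $301.87; payment $79.88; balance $221.99
Week 4: opening $221.99; interest $4.92 → $226.91; payment $102.51; balance $124.40
Week 5: opening $124.40; interest $4.92 → $129.32; payment $125.14; balance $4.18
Week 6: opening $4.18; interest $4.92 → $9.10; payment $9.10; balance $0.00
Balance reaches $0.00 in week 6.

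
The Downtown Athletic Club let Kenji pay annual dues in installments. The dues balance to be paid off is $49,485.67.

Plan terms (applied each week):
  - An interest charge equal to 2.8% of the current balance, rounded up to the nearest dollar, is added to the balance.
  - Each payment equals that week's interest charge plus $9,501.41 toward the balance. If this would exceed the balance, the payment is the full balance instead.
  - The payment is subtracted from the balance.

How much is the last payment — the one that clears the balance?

# | Opening | Interest | Payment | End bal
1 | $49,485.67 | $1,386.00 | $10,887.41 | $39,984.26
2 | $39,984.26 | $1,120.00 | $10,621.41 | $30,482.85
3 | $30,482.85 | $854.00 | $10,355.41 | $20,981.44
4 | $20,981.44 | $588.00 | $10,089.41 | $11,480.03
5 | $11,480.03 | $322.00 | $9,823.41 | $1,978.62
6 | $1,978.62 | $56.00 | $2,034.62 | $0.00

$2,034.62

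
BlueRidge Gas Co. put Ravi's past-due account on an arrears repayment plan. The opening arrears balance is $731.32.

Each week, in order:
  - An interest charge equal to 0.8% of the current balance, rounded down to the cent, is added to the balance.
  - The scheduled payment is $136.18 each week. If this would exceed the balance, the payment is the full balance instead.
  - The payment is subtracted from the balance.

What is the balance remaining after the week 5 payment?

$69.13

# | Opening | Interest | Payment | End bal
1 | $731.32 | $5.85 | $136.18 | $600.99
2 | $600.99 | $4.80 | $136.18 | $469.61
3 | $469.61 | $3.75 | $136.18 | $337.18
4 | $337.18 | $2.69 | $136.18 | $203.69
5 | $203.69 | $1.62 | $136.18 | $69.13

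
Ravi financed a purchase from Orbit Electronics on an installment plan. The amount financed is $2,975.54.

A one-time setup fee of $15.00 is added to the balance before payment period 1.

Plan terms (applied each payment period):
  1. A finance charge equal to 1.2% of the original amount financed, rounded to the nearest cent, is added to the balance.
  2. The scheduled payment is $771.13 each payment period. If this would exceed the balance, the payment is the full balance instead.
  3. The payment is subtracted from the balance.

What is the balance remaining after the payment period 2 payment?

$1,519.70

Payment period 1: opening $2,990.54; interest $35.71 → $3,026.25; payment $771.13; balance $2,255.12
Payment period 2: opening $2,255.12; interest $35.71 → $2,290.83; payment $771.13; balance $1,519.70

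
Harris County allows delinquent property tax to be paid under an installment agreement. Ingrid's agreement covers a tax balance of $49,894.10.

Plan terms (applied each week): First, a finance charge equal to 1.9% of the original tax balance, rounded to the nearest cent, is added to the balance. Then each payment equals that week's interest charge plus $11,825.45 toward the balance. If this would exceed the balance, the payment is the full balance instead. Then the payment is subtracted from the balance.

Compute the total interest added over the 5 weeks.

$4,739.95

Week 1: opening $49,894.10; interest $947.99 → $50,842.09; payment $12,773.44; balance $38,068.65
Week 2: opening $38,068.65; interest $947.99 → $39,016.64; payment $12,773.44; balance $26,243.20
Week 3: opening $26,243.20; interest $947.99 → $27,191.19; payment $12,773.44; balance $14,417.75
Week 4: opening $14,417.75; interest $947.99 → $15,365.74; payment $12,773.44; balance $2,592.30
Week 5: opening $2,592.30; interest $947.99 → $3,540.29; payment $3,540.29; balance $0.00
Total interest: $947.99 + $947.99 + $947.99 + $947.99 + $947.99 = $4,739.95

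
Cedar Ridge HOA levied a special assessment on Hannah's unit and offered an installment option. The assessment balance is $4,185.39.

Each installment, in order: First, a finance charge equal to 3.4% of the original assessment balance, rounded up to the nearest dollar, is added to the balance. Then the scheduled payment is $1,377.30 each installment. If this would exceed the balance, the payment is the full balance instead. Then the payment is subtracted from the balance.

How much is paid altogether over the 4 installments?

$4,757.39

Installment 1: opening $4,185.39; interest $143.00 → $4,328.39; payment $1,377.30; balance $2,951.09
Installment 2: opening $2,951.09; interest $143.00 → $3,094.09; payment $1,377.30; balance $1,716.79
Installment 3: opening $1,716.79; interest $143.00 → $1,859.79; payment $1,377.30; balance $482.49
Installment 4: opening $482.49; interest $143.00 → $625.49; payment $625.49; balance $0.00
Total paid: $4,757.39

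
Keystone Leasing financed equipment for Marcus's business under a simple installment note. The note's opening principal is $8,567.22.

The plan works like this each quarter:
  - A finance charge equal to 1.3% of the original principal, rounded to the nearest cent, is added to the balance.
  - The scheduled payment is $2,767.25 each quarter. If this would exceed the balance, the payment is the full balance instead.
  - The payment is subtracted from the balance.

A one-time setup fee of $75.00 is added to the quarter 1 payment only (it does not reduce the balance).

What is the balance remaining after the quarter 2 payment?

Quarter 1: opening $8,567.22; interest $111.37 → $8,678.59; payment $2,767.25 (+ $75.00 fee); balance $5,911.34
Quarter 2: opening $5,911.34; interest $111.37 → $6,022.71; payment $2,767.25; balance $3,255.46

$3,255.46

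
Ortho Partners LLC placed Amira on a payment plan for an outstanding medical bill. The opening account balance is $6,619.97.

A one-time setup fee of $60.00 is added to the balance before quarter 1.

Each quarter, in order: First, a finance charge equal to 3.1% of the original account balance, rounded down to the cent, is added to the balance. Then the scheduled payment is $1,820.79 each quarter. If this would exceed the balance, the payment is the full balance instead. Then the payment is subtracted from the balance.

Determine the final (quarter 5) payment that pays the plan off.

$422.86

Quarter 1: opening $6,679.97; interest $205.21 → $6,885.18; payment $1,820.79; balance $5,064.39
Quarter 2: opening $5,064.39; interest $205.21 → $5,269.60; payment $1,820.79; balance $3,448.81
Quarter 3: opening $3,448.81; interest $205.21 → $3,654.02; payment $1,820.79; balance $1,833.23
Quarter 4: opening $1,833.23; interest $205.21 → $2,038.44; payment $1,820.79; balance $217.65
Quarter 5: opening $217.65; interest $205.21 → $422.86; payment $422.86; balance $0.00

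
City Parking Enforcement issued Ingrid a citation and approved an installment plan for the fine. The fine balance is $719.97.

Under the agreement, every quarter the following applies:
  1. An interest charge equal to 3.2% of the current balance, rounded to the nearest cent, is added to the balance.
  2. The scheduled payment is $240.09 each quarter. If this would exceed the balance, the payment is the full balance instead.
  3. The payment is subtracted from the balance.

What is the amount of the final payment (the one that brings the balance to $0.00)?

$49.29

Quarter 1: opening $719.97; interest $23.04 → $743.01; payment $240.09; balance $502.92
Quarter 2: opening $502.92; interest $16.09 → $519.01; payment $240.09; balance $278.92
Quarter 3: opening $278.92; interest $8.93 → $287.85; payment $240.09; balance $47.76
Quarter 4: opening $47.76; interest $1.53 → $49.29; payment $49.29; balance $0.00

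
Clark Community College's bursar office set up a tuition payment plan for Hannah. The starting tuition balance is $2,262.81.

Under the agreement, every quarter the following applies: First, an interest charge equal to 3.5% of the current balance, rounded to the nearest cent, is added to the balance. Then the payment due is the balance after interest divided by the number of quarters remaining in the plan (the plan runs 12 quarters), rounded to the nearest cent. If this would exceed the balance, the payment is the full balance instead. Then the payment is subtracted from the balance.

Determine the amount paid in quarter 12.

$284.93

# | Opening | Interest | Payment | End bal
1 | $2,262.81 | $79.20 | $195.17 | $2,146.84
2 | $2,146.84 | $75.14 | $202.00 | $2,019.98
3 | $2,019.98 | $70.70 | $209.07 | $1,881.61
4 | $1,881.61 | $65.86 | $216.39 | $1,731.08
5 | $1,731.08 | $60.59 | $223.96 | $1,567.71
6 | $1,567.71 | $54.87 | $231.80 | $1,390.78
7 | $1,390.78 | $48.68 | $239.91 | $1,199.55
8 | $1,199.55 | $41.98 | $248.31 | $993.22
9 | $993.22 | $34.76 | $257.00 | $770.98
10 | $770.98 | $26.98 | $265.99 | $531.97
11 | $531.97 | $18.62 | $275.30 | $275.29
12 | $275.29 | $9.64 | $284.93 | $0.00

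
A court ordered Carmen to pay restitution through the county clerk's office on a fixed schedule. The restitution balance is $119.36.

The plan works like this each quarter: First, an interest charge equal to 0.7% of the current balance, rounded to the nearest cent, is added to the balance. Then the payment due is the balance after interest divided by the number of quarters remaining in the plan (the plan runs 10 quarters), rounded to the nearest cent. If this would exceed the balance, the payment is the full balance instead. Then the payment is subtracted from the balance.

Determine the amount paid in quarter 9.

$12.71

Quarter 1: opening $119.36; interest $0.84 → $120.20; payment $12.02; balance $108.18
Quarter 2: opening $108.18; interest $0.76 → $108.94; payment $12.10; balance $96.84
Quarter 3: opening $96.84; interest $0.68 → $97.52; payment $12.19; balance $85.33
Quarter 4: opening $85.33; interest $0.60 → $85.93; payment $12.28; balance $73.65
Quarter 5: opening $73.65; interest $0.52 → $74.17; payment $12.36; balance $61.81
Quarter 6: opening $61.81; interest $0.43 → $62.24; payment $12.45; balance $49.79
Quarter 7: opening $49.79; interest $0.35 → $50.14; payment $12.54; balance $37.60
Quarter 8: opening $37.60; interest $0.26 → $37.86; payment $12.62; balance $25.24
Quarter 9: opening $25.24; interest $0.18 → $25.42; payment $12.71; balance $12.71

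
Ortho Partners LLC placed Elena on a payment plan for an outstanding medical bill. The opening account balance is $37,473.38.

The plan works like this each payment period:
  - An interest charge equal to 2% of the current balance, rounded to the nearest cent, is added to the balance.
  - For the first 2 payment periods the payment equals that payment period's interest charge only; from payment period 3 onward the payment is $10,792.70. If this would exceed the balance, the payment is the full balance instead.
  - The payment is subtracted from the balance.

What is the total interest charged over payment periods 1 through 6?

$3,275.47

# | Opening | Interest | Payment | End bal
1 | $37,473.38 | $749.47 | $749.47 | $37,473.38
2 | $37,473.38 | $749.47 | $749.47 | $37,473.38
3 | $37,473.38 | $749.47 | $10,792.70 | $27,430.15
4 | $27,430.15 | $548.60 | $10,792.70 | $17,186.05
5 | $17,186.05 | $343.72 | $10,792.70 | $6,737.07
6 | $6,737.07 | $134.74 | $6,871.81 | $0.00
Total interest: $749.47 + $749.47 + $749.47 + $548.60 + $343.72 + $134.74 = $3,275.47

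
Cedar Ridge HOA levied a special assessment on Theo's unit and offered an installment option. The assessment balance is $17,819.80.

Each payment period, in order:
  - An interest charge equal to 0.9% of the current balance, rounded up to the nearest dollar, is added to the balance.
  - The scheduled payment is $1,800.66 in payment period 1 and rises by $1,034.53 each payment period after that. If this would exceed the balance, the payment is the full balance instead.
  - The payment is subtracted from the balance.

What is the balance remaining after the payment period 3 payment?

Payment period 1: opening $17,819.80; interest $161.00 → $17,980.80; payment $1,800.66; balance $16,180.14
Payment period 2: opening $16,180.14; interest $146.00 → $16,326.14; payment $2,835.19; balance $13,490.95
Payment period 3: opening $13,490.95; interest $122.00 → $13,612.95; payment $3,869.72; balance $9,743.23

$9,743.23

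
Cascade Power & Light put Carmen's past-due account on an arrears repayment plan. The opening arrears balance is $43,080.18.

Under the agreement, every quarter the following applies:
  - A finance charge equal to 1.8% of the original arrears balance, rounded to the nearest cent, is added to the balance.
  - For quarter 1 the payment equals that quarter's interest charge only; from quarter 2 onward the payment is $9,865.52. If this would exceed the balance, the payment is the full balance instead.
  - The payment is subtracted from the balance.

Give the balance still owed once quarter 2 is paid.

Quarter 1: $43,080.18 +$775.44 interest = $43,855.62; pay $775.44 → $43,080.18
Quarter 2: $43,080.18 +$775.44 interest = $43,855.62; pay $9,865.52 → $33,990.10

$33,990.10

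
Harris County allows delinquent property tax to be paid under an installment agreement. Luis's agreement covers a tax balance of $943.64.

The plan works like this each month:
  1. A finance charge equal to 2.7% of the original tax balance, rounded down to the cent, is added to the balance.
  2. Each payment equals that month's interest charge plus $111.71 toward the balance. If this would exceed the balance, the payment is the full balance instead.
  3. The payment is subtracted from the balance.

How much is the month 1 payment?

$137.18

# | Opening | Interest | Payment | End bal
1 | $943.64 | $25.47 | $137.18 | $831.93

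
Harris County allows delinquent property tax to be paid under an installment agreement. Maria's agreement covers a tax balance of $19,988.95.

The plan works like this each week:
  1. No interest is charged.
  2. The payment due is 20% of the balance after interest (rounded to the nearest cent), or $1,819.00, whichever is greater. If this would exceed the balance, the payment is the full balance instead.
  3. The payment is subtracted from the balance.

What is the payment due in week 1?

$3,997.79

# | Opening | Payment | End bal
1 | $19,988.95 | $3,997.79 | $15,991.16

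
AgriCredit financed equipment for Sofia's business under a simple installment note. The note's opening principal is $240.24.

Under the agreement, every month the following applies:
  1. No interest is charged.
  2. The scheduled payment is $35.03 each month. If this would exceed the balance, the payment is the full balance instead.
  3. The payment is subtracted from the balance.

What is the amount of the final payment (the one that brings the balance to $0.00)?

Month 1: $240.24 − $35.03 → $205.21
Month 2: $205.21 − $35.03 → $170.18
Month 3: $170.18 − $35.03 → $135.15
Month 4: $135.15 − $35.03 → $100.12
Month 5: $100.12 − $35.03 → $65.09
Month 6: $65.09 − $35.03 → $30.06
Month 7: $30.06 − $30.06 → $0.00

$30.06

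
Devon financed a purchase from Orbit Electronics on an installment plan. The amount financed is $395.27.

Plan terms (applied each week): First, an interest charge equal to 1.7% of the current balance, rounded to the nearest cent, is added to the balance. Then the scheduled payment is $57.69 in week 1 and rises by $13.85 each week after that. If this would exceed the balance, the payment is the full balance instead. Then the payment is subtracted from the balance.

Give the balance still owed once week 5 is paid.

$0.00

Week 1: opening $395.27; interest $6.72 → $401.99; payment $57.69; balance $344.30
Week 2: opening $344.30; interest $5.85 → $350.15; payment $71.54; balance $278.61
Week 3: opening $278.61; interest $4.74 → $283.35; payment $85.39; balance $197.96
Week 4: opening $197.96; interest $3.37 → $201.33; payment $99.24; balance $102.09
Week 5: opening $102.09; interest $1.74 → $103.83; payment $103.83; balance $0.00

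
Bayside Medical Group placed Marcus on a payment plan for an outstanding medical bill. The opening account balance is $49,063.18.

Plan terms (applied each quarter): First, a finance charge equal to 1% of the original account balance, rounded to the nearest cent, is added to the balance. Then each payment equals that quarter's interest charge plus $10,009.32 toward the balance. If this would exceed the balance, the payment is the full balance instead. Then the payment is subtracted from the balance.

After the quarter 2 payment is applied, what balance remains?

# | Opening | Interest | Payment | End bal
1 | $49,063.18 | $490.63 | $10,499.95 | $39,053.86
2 | $39,053.86 | $490.63 | $10,499.95 | $29,044.54

$29,044.54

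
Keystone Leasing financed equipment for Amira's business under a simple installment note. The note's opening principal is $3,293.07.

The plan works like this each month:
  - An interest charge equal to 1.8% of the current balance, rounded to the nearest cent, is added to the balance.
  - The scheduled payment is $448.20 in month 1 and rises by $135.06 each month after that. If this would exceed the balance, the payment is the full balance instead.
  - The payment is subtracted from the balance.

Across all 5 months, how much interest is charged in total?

$200.58

# | Opening | Interest | Payment | End bal
1 | $3,293.07 | $59.28 | $448.20 | $2,904.15
2 | $2,904.15 | $52.27 | $583.26 | $2,373.16
3 | $2,373.16 | $42.72 | $718.32 | $1,697.56
4 | $1,697.56 | $30.56 | $853.38 | $874.74
5 | $874.74 | $15.75 | $890.49 | $0.00
Total interest: $59.28 + $52.27 + $42.72 + $30.56 + $15.75 = $200.58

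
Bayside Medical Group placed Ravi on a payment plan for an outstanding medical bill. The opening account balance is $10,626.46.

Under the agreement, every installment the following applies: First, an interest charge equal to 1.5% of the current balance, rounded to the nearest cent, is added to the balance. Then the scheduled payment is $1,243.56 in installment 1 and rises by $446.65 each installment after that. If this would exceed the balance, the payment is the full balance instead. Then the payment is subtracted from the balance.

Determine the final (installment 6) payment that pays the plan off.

$514.16

Installment 1: $10,626.46 +$159.40 interest = $10,785.86; pay $1,243.56 → $9,542.30
Installment 2: $9,542.30 +$143.13 interest = $9,685.43; pay $1,690.21 → $7,995.22
Installment 3: $7,995.22 +$119.93 interest = $8,115.15; pay $2,136.86 → $5,978.29
Installment 4: $5,978.29 +$89.67 interest = $6,067.96; pay $2,583.51 → $3,484.45
Installment 5: $3,484.45 +$52.27 interest = $3,536.72; pay $3,030.16 → $506.56
Installment 6: $506.56 +$7.60 interest = $514.16; pay $514.16 → $0.00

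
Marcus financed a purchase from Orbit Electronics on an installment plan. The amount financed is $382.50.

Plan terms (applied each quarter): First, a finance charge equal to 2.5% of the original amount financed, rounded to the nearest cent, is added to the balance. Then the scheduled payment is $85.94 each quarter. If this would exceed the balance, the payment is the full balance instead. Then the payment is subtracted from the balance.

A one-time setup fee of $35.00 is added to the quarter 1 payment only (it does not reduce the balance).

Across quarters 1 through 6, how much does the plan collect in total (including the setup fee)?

Quarter 1: opening $382.50; interest $9.56 → $392.06; payment $85.94 (+ $35.00 fee); balance $306.12
Quarter 2: opening $306.12; interest $9.56 → $315.68; payment $85.94; balance $229.74
Quarter 3: opening $229.74; interest $9.56 → $239.30; payment $85.94; balance $153.36
Quarter 4: opening $153.36; interest $9.56 → $162.92; payment $85.94; balance $76.98
Quarter 5: opening $76.98; interest $9.56 → $86.54; payment $85.94; balance $0.60
Quarter 6: opening $0.60; interest $9.56 → $10.16; payment $10.16; balance $0.00
Total paid: $474.86

$474.86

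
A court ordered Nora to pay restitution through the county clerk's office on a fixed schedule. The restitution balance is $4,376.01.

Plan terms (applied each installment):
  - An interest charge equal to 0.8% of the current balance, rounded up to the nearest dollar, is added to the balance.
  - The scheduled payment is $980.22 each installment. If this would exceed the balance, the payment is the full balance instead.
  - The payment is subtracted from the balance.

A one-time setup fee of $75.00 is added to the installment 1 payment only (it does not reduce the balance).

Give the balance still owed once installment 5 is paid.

Installment 1: $4,376.01 +$36.00 interest = $4,412.01; pay $980.22 (+ $75.00 fee) → $3,431.79
Installment 2: $3,431.79 +$28.00 interest = $3,459.79; pay $980.22 → $2,479.57
Installment 3: $2,479.57 +$20.00 interest = $2,499.57; pay $980.22 → $1,519.35
Installment 4: $1,519.35 +$13.00 interest = $1,532.35; pay $980.22 → $552.13
Installment 5: $552.13 +$5.00 interest = $557.13; pay $557.13 → $0.00

$0.00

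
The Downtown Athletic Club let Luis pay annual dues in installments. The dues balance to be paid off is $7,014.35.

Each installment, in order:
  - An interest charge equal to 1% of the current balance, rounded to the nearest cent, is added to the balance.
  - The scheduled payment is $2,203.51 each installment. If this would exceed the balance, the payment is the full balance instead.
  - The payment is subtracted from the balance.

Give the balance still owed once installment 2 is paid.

$2,726.28

Installment 1: opening $7,014.35; interest $70.14 → $7,084.49; payment $2,203.51; balance $4,880.98
Installment 2: opening $4,880.98; interest $48.81 → $4,929.79; payment $2,203.51; balance $2,726.28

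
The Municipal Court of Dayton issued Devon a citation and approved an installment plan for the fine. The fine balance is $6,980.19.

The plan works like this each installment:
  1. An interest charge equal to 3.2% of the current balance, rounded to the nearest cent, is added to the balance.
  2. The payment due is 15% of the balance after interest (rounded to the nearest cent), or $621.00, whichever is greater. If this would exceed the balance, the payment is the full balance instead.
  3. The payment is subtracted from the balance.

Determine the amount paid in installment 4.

Installment 1: opening $6,980.19; interest $223.37 → $7,203.56; payment $1,080.53; balance $6,123.03
Installment 2: opening $6,123.03; interest $195.94 → $6,318.97; payment $947.85; balance $5,371.12
Installment 3: opening $5,371.12; interest $171.88 → $5,543.00; payment $831.45; balance $4,711.55
Installment 4: opening $4,711.55; interest $150.77 → $4,862.32; payment $729.35; balance $4,132.97

$729.35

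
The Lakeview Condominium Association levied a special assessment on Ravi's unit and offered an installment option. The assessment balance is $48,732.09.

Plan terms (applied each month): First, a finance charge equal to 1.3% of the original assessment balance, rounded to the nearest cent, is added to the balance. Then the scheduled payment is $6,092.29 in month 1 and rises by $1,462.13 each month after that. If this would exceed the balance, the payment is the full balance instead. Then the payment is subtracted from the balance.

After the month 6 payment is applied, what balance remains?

# | Opening | Interest | Payment | End bal
1 | $48,732.09 | $633.52 | $6,092.29 | $43,273.32
2 | $43,273.32 | $633.52 | $7,554.42 | $36,352.42
3 | $36,352.42 | $633.52 | $9,016.55 | $27,969.39
4 | $27,969.39 | $633.52 | $10,478.68 | $18,124.23
5 | $18,124.23 | $633.52 | $11,940.81 | $6,816.94
6 | $6,816.94 | $633.52 | $7,450.46 | $0.00

$0.00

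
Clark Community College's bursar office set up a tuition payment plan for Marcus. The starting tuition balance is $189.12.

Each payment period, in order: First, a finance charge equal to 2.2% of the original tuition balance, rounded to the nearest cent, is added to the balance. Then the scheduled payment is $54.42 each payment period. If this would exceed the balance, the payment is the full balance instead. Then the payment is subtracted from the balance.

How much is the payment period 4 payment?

Payment period 1: opening $189.12; interest $4.16 → $193.28; payment $54.42; balance $138.86
Payment period 2: opening $138.86; interest $4.16 → $143.02; payment $54.42; balance $88.60
Payment period 3: opening $88.60; interest $4.16 → $92.76; payment $54.42; balance $38.34
Payment period 4: opening $38.34; interest $4.16 → $42.50; payment $42.50; balance $0.00

$42.50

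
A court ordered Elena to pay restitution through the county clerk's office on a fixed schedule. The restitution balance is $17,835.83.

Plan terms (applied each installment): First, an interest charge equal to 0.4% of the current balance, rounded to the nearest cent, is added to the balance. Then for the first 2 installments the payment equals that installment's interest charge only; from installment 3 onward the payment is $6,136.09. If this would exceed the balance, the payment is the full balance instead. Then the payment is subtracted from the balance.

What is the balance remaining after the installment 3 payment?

Installment 1: $17,835.83 +$71.34 interest = $17,907.17; pay $71.34 → $17,835.83
Installment 2: $17,835.83 +$71.34 interest = $17,907.17; pay $71.34 → $17,835.83
Installment 3: $17,835.83 +$71.34 interest = $17,907.17; pay $6,136.09 → $11,771.08

$11,771.08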